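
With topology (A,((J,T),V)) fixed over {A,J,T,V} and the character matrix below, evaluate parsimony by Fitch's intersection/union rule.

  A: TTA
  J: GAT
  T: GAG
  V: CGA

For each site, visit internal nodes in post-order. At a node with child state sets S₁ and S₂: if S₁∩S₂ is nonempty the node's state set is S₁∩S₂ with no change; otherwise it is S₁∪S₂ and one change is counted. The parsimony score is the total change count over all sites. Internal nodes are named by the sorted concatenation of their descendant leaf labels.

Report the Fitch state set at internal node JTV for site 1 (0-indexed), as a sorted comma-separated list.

A,G

site 0, node JT: J={G} ∩ T={G} → {G} (+0)
site 0, node JTV: JT={G} ∪ V={C} → {C,G} (+1)
site 0, node AJTV: A={T} ∪ JTV={C,G} → {C,G,T} (+1)
site 1, node JT: J={A} ∩ T={A} → {A} (+0)
site 1, node JTV: JT={A} ∪ V={G} → {A,G} (+1)
site 1, node AJTV: A={T} ∪ JTV={A,G} → {A,G,T} (+1)
site 2, node JT: J={T} ∪ T={G} → {G,T} (+1)
site 2, node JTV: JT={G,T} ∪ V={A} → {A,G,T} (+1)
site 2, node AJTV: A={A} ∩ JTV={A,G,T} → {A} (+0)
per-site changes: [2, 2, 2]; total = 6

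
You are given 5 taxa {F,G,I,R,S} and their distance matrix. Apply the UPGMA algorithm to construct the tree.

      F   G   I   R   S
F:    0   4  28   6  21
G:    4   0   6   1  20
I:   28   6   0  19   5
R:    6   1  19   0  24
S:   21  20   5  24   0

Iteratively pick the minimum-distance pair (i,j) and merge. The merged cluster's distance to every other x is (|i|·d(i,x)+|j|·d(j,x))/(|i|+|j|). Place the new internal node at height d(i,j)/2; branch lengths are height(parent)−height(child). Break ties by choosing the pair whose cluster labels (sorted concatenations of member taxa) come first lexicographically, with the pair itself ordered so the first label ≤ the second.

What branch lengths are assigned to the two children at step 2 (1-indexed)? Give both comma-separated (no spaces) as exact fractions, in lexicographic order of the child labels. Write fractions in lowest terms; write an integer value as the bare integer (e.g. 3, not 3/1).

1. join G+R (d=1) ⇒ GR; edges |G|=1/2, |R|=1/2
  updated: d(F,GR)=5, d(GR,I)=25/2, d(GR,S)=22
2. join F+GR (d=5) ⇒ FGR; edges |F|=5/2, |GR|=2
  updated: d(FGR,I)=53/3, d(FGR,S)=65/3
3. join I+S (d=5) ⇒ IS; edges |I|=5/2, |S|=5/2
  updated: d(FGR,IS)=59/3
4. join FGR+IS (d=59/3) ⇒ FGIRS; edges |FGR|=22/3, |IS|=22/3
final tree: ((F:5/2,(G:1/2,R:1/2):2):22/3,(I:5/2,S:5/2):22/3)
total length: 151/6

5/2,2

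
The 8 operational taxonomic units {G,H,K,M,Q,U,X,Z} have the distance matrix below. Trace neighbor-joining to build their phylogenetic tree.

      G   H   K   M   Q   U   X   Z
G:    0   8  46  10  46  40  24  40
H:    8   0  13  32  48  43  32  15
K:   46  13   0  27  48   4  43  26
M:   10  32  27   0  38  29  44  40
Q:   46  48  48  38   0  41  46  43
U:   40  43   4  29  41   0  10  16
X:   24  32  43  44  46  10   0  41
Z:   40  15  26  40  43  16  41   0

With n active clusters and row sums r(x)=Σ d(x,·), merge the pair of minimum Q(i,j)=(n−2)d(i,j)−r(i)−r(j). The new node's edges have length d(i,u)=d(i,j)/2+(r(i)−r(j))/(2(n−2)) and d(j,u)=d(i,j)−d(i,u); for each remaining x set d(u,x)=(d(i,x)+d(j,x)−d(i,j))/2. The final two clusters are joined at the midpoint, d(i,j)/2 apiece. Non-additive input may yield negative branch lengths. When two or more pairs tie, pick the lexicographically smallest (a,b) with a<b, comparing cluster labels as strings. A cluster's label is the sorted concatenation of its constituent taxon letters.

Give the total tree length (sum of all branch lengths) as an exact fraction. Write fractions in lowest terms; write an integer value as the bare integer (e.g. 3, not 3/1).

1629/16

1. join G+M (d=10, Q=-374) ⇒ GM; edges |G|=9/2, |M|=11/2
  updated: d(GM,H)=15, d(GM,K)=63/2, d(GM,Q)=37, d(GM,U)=59/2, d(GM,X)=29, d(GM,Z)=35
2. join U+X (d=10, Q=-589/2) ⇒ UX; edges |U|=-3/4, |X|=43/4
  updated: d(GM,UX)=97/4, d(H,UX)=65/2, d(K,UX)=37/2, d(Q,UX)=77/2, d(UX,Z)=47/2
3. join GM+Q (d=37, Q=-837/4) ⇒ GMQ; edges |GM|=305/32, |Q|=879/32
  updated: d(GMQ,H)=13, d(GMQ,K)=85/4, d(GMQ,UX)=103/8, d(GMQ,Z)=41/2
4. join GMQ+UX (d=103/8, Q=-931/8) ⇒ GMQUX; edges |GMQ|=151/48, |UX|=467/48
  updated: d(GMQUX,H)=261/16, d(GMQUX,K)=215/16, d(GMQUX,Z)=249/16
5. join GMQUX+K (d=215/16, Q=-567/8) ⇒ GKMQUX; edges |GMQUX|=79/16, |K|=17/2
  updated: d(GKMQUX,H)=127/16, d(GKMQUX,Z)=225/16
6. join GKMQUX+H (d=127/16, Q=-37) ⇒ GHKMQUX; edges |GKMQUX|=7/2, |H|=71/16
  updated: d(GHKMQUX,Z)=169/16
7. join GHKMQUX+Z (d=169/16) ⇒ GHKMQUXZ; edges |GHKMQUX|=169/32, |Z|=169/32
final tree: ((((((G:9/2,M:11/2):305/32,Q:879/32):151/48,(U:-3/4,X:43/4):467/48):79/16,K:17/2):7/2,H:71/16):169/32,Z:169/32)
total length: 1629/16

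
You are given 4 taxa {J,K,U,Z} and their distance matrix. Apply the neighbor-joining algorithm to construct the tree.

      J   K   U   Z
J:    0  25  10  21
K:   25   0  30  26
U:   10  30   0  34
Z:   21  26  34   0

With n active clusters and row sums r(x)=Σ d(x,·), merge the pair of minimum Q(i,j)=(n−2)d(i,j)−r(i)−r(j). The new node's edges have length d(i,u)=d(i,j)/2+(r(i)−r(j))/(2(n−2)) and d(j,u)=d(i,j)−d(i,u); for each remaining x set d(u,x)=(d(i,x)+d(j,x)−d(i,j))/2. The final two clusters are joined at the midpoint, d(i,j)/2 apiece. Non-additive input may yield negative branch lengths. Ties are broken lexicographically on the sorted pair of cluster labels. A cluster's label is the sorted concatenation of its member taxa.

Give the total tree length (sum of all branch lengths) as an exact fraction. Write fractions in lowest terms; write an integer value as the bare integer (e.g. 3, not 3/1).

91/2

1. join J+U (d=10, Q=-110) ⇒ JU; edges |J|=1/2, |U|=19/2
  updated: d(JU,K)=45/2, d(JU,Z)=45/2
2. join JU+K (d=45/2, Q=-71) ⇒ JKU; edges |JU|=19/2, |K|=13
  updated: d(JKU,Z)=13
3. join JKU+Z (d=13) ⇒ JKUZ; edges |JKU|=13/2, |Z|=13/2
final tree: (((J:1/2,U:19/2):19/2,K:13):13/2,Z:13/2)
total length: 91/2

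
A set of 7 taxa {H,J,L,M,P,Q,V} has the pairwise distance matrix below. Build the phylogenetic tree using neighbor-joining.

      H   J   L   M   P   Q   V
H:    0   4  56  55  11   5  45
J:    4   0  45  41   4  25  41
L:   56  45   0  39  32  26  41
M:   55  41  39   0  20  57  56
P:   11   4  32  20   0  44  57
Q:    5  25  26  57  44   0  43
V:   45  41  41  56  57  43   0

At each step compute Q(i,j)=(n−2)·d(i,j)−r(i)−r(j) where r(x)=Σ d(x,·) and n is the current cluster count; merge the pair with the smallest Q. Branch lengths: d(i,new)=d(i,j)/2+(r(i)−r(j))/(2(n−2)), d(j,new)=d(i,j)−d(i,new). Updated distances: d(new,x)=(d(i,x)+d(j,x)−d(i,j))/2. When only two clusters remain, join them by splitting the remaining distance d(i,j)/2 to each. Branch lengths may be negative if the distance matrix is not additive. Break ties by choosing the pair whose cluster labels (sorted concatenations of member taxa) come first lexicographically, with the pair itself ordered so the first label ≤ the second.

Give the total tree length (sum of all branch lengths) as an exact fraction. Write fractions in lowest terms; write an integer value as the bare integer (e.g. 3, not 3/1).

step 1: merge (H,Q) at d=5, Q=-351; branch lengths H→1/10, Q→49/10; new cluster HQ
  updated: d(HQ,J)=12, d(HQ,L)=77/2, d(HQ,M)=107/2, d(HQ,P)=25, d(HQ,V)=83/2
step 2: merge (L,V) at d=41, Q=-268; branch lengths L→123/8, V→205/8; new cluster LV
  updated: d(HQ,LV)=39/2, d(J,LV)=45/2, d(LV,M)=27, d(LV,P)=24
step 3: merge (M,P) at d=20, Q=-309/2; branch lengths M→257/12, P→-17/12; new cluster MP
  updated: d(HQ,MP)=117/4, d(J,MP)=25/2, d(LV,MP)=31/2
step 4: merge (HQ,J) at d=12, Q=-335/4; branch lengths HQ→151/16, J→41/16; new cluster HJQ
  updated: d(HJQ,LV)=15, d(HJQ,MP)=119/8
step 5: merge (HJQ,LV) at d=15, Q=-363/8; branch lengths HJQ→115/16, LV→125/16; new cluster HJLQV
  updated: d(HJLQV,MP)=123/16
step 6: merge (HJLQV,MP) at d=123/16; branch lengths HJLQV→123/32, MP→123/32; new cluster HJLMPQV
final tree: ((((H:1/10,Q:49/10):151/16,J:41/16):115/16,(L:123/8,V:205/8):125/16):123/32,(M:257/12,P:-17/12):123/32)
total length: 1611/16

1611/16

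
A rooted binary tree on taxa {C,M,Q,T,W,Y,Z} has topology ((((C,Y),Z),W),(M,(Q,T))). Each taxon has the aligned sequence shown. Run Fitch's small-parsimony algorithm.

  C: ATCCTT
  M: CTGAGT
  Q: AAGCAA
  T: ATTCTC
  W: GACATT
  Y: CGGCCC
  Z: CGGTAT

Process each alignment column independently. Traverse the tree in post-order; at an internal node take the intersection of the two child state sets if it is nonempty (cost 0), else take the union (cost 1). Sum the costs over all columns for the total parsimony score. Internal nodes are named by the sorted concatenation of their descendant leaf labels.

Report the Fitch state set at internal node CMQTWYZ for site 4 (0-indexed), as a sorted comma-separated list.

T

CY@0: {A} ∪ {C} = {A,C} (union, +1)
CYZ@0: {A,C} ∩ {C} = {C} (intersection, +0)
CWYZ@0: {C} ∪ {G} = {C,G} (union, +1)
QT@0: {A} ∩ {A} = {A} (intersection, +0)
MQT@0: {C} ∪ {A} = {A,C} (union, +1)
CMQTWYZ@0: {C,G} ∩ {A,C} = {C} (intersection, +0)
CY@1: {T} ∪ {G} = {G,T} (union, +1)
CYZ@1: {G,T} ∩ {G} = {G} (intersection, +0)
CWYZ@1: {G} ∪ {A} = {A,G} (union, +1)
QT@1: {A} ∪ {T} = {A,T} (union, +1)
MQT@1: {T} ∩ {A,T} = {T} (intersection, +0)
CMQTWYZ@1: {A,G} ∪ {T} = {A,G,T} (union, +1)
CY@2: {C} ∪ {G} = {C,G} (union, +1)
CYZ@2: {C,G} ∩ {G} = {G} (intersection, +0)
CWYZ@2: {G} ∪ {C} = {C,G} (union, +1)
QT@2: {G} ∪ {T} = {G,T} (union, +1)
MQT@2: {G} ∩ {G,T} = {G} (intersection, +0)
CMQTWYZ@2: {C,G} ∩ {G} = {G} (intersection, +0)
CY@3: {C} ∩ {C} = {C} (intersection, +0)
CYZ@3: {C} ∪ {T} = {C,T} (union, +1)
CWYZ@3: {C,T} ∪ {A} = {A,C,T} (union, +1)
QT@3: {C} ∩ {C} = {C} (intersection, +0)
MQT@3: {A} ∪ {C} = {A,C} (union, +1)
CMQTWYZ@3: {A,C,T} ∩ {A,C} = {A,C} (intersection, +0)
CY@4: {T} ∪ {C} = {C,T} (union, +1)
CYZ@4: {C,T} ∪ {A} = {A,C,T} (union, +1)
CWYZ@4: {A,C,T} ∩ {T} = {T} (intersection, +0)
QT@4: {A} ∪ {T} = {A,T} (union, +1)
MQT@4: {G} ∪ {A,T} = {A,G,T} (union, +1)
CMQTWYZ@4: {T} ∩ {A,G,T} = {T} (intersection, +0)
CY@5: {T} ∪ {C} = {C,T} (union, +1)
CYZ@5: {C,T} ∩ {T} = {T} (intersection, +0)
CWYZ@5: {T} ∩ {T} = {T} (intersection, +0)
QT@5: {A} ∪ {C} = {A,C} (union, +1)
MQT@5: {T} ∪ {A,C} = {A,C,T} (union, +1)
CMQTWYZ@5: {T} ∩ {A,C,T} = {T} (intersection, +0)
per-site changes: [3, 4, 3, 3, 4, 3]; total = 20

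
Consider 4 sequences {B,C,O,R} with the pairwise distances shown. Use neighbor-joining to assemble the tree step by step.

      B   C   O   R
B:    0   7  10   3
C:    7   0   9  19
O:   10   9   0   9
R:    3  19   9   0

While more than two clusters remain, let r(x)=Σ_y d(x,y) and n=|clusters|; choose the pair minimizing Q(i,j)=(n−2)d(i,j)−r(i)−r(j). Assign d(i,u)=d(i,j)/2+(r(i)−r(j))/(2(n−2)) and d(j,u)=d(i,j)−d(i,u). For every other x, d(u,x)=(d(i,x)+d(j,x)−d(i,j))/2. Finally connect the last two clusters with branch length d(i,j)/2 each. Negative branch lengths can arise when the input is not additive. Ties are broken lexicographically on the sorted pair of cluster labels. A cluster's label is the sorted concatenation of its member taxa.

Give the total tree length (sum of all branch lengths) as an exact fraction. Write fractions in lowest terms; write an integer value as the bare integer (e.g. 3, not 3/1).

69/4

iteration 1: select B,R (d=3, Q=-45); attach at lengths (-5/4, 17/4); label the merged cluster BR
  updated: d(BR,C)=23/2, d(BR,O)=8
iteration 2: select BR,C (d=23/2, Q=-57/2); attach at lengths (21/4, 25/4); label the merged cluster BCR
  updated: d(BCR,O)=11/4
iteration 3: select BCR,O (d=11/4); attach at lengths (11/8, 11/8); label the merged cluster BCOR
final tree: (((B:-5/4,R:17/4):21/4,C:25/4):11/8,O:11/8)
total length: 69/4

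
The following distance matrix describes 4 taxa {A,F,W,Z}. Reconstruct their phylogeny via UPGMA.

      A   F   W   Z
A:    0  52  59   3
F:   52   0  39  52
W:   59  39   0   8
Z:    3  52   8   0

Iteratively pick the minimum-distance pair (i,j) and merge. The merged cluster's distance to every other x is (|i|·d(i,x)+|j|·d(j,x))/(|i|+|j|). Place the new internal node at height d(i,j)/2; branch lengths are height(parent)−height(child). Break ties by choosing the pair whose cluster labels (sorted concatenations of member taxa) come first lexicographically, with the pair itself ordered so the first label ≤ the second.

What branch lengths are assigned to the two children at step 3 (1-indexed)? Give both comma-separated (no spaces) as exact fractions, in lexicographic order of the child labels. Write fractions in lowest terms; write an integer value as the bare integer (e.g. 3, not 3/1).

85/12,143/6

step 1: merge (A,Z) at d=3; branch lengths A→3/2, Z→3/2; new cluster AZ
  updated: d(AZ,F)=52, d(AZ,W)=67/2
step 2: merge (AZ,W) at d=67/2; branch lengths AZ→61/4, W→67/4; new cluster AWZ
  updated: d(AWZ,F)=143/3
step 3: merge (AWZ,F) at d=143/3; branch lengths AWZ→85/12, F→143/6; new cluster AFWZ
final tree: (((A:3/2,Z:3/2):61/4,W:67/4):85/12,F:143/6)
total length: 791/12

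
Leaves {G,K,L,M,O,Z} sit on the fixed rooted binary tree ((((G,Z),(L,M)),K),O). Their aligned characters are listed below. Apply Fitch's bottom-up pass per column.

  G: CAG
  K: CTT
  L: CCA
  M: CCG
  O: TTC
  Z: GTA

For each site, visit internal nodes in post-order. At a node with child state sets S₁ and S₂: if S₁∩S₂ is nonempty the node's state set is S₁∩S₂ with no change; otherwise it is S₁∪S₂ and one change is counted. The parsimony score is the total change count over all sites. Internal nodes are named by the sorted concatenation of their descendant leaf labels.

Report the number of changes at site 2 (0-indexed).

[col 0] GZ: children G:{C}, Z:{G} ∪→ {C,G}; cost 1
[col 0] LM: children L:{C}, M:{C} ∩→ {C}; cost 0
[col 0] GLMZ: children GZ:{C,G}, LM:{C} ∩→ {C}; cost 0
[col 0] GKLMZ: children GLMZ:{C}, K:{C} ∩→ {C}; cost 0
[col 0] GKLMOZ: children GKLMZ:{C}, O:{T} ∪→ {C,T}; cost 1
[col 1] GZ: children G:{A}, Z:{T} ∪→ {A,T}; cost 1
[col 1] LM: children L:{C}, M:{C} ∩→ {C}; cost 0
[col 1] GLMZ: children GZ:{A,T}, LM:{C} ∪→ {A,C,T}; cost 1
[col 1] GKLMZ: children GLMZ:{A,C,T}, K:{T} ∩→ {T}; cost 0
[col 1] GKLMOZ: children GKLMZ:{T}, O:{T} ∩→ {T}; cost 0
[col 2] GZ: children G:{G}, Z:{A} ∪→ {A,G}; cost 1
[col 2] LM: children L:{A}, M:{G} ∪→ {A,G}; cost 1
[col 2] GLMZ: children GZ:{A,G}, LM:{A,G} ∩→ {A,G}; cost 0
[col 2] GKLMZ: children GLMZ:{A,G}, K:{T} ∪→ {A,G,T}; cost 1
[col 2] GKLMOZ: children GKLMZ:{A,G,T}, O:{C} ∪→ {A,C,G,T}; cost 1
per-site changes: [2, 2, 4]; total = 8

4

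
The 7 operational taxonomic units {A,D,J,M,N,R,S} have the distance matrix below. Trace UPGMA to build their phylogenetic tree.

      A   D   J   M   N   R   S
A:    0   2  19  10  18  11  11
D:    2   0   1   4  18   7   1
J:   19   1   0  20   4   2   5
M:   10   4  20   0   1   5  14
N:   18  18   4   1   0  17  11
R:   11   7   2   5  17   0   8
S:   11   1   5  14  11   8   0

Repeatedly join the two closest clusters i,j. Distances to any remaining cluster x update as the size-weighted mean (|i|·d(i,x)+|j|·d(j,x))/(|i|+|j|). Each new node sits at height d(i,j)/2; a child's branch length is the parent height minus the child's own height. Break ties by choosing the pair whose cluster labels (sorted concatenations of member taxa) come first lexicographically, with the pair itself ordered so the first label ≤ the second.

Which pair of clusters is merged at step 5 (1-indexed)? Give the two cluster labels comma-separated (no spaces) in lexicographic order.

1. join D+J (d=1) ⇒ DJ; edges |D|=1/2, |J|=1/2
  updated: d(A,DJ)=21/2, d(DJ,M)=12, d(DJ,N)=11, d(DJ,R)=9/2, d(DJ,S)=3
2. join M+N (d=1) ⇒ MN; edges |M|=1/2, |N|=1/2
  updated: d(A,MN)=14, d(DJ,MN)=23/2, d(MN,R)=11, d(MN,S)=25/2
3. join DJ+S (d=3) ⇒ DJS; edges |DJ|=1, |S|=3/2
  updated: d(A,DJS)=32/3, d(DJS,MN)=71/6, d(DJS,R)=17/3
4. join DJS+R (d=17/3) ⇒ DJRS; edges |DJS|=4/3, |R|=17/6
  updated: d(A,DJRS)=43/4, d(DJRS,MN)=93/8
5. join A+DJRS (d=43/4) ⇒ ADJRS; edges |A|=43/8, |DJRS|=61/24
  updated: d(ADJRS,MN)=121/10
6. join ADJRS+MN (d=121/10) ⇒ ADJMNRS; edges |ADJRS|=27/40, |MN|=111/20
final tree: ((A:43/8,(((D:1/2,J:1/2):1,S:3/2):4/3,R:17/6):61/24):27/40,(M:1/2,N:1/2):111/20)
total length: 2737/120

A,DJRS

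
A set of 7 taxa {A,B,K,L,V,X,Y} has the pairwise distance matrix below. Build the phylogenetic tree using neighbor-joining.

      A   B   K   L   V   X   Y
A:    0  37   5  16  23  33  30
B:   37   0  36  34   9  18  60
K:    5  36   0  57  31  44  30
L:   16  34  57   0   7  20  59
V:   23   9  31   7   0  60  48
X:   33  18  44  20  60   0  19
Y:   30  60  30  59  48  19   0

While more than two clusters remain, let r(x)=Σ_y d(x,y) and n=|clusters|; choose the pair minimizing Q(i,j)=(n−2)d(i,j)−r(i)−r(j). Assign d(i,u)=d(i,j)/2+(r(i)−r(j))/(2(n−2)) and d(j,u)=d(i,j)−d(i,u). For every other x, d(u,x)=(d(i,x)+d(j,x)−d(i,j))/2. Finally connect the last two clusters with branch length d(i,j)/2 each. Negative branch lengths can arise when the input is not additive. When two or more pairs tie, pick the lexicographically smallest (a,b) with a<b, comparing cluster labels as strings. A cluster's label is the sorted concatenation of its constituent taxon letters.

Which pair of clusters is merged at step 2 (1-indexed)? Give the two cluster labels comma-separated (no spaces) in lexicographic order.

A,K

1. join X+Y (d=19, Q=-345) ⇒ XY; edges |X|=43/10, |Y|=147/10
  updated: d(A,XY)=22, d(B,XY)=59/2, d(K,XY)=55/2, d(L,XY)=30, d(V,XY)=89/2
2. join A+K (d=5, Q=-479/2) ⇒ AK; edges |A|=-67/16, |K|=147/16
  updated: d(AK,B)=34, d(AK,L)=34, d(AK,V)=49/2, d(AK,XY)=89/4
3. join AK+XY (d=89/4, Q=-697/4) ⇒ AKXY; edges |AK|=221/24, |XY|=313/24
  updated: d(AKXY,B)=165/8, d(AKXY,L)=167/8, d(AKXY,V)=187/8
4. join AKXY+B (d=165/8, Q=-349/4) ⇒ ABKXY; edges |AKXY|=85/8, |B|=10
  updated: d(ABKXY,L)=137/8, d(ABKXY,V)=47/8
5. join ABKXY+L (d=137/8, Q=-30) ⇒ ABKLXY; edges |ABKXY|=8, |L|=73/8
  updated: d(ABKLXY,V)=-17/8
6. join ABKLXY+V (d=-17/8) ⇒ ABKLVXY; edges |ABKLXY|=-17/16, |V|=-17/16
final tree: (((((A:-67/16,K:147/16):221/24,(X:43/10,Y:147/10):313/24):85/8,B:10):8,L:73/8):-17/16,V:-17/16)
total length: 655/8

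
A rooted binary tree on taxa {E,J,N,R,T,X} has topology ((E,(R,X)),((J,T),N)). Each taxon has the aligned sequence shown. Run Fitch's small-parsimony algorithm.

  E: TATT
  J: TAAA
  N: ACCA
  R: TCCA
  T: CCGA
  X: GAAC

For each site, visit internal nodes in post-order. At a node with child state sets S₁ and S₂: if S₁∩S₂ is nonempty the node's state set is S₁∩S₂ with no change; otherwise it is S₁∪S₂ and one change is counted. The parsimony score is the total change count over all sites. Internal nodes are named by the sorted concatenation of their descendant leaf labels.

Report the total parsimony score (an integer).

site 0, node RX: R={T} ∪ X={G} → {G,T} (+1)
site 0, node ERX: E={T} ∩ RX={G,T} → {T} (+0)
site 0, node JT: J={T} ∪ T={C} → {C,T} (+1)
site 0, node JNT: JT={C,T} ∪ N={A} → {A,C,T} (+1)
site 0, node EJNRTX: ERX={T} ∩ JNT={A,C,T} → {T} (+0)
site 1, node RX: R={C} ∪ X={A} → {A,C} (+1)
site 1, node ERX: E={A} ∩ RX={A,C} → {A} (+0)
site 1, node JT: J={A} ∪ T={C} → {A,C} (+1)
site 1, node JNT: JT={A,C} ∩ N={C} → {C} (+0)
site 1, node EJNRTX: ERX={A} ∪ JNT={C} → {A,C} (+1)
site 2, node RX: R={C} ∪ X={A} → {A,C} (+1)
site 2, node ERX: E={T} ∪ RX={A,C} → {A,C,T} (+1)
site 2, node JT: J={A} ∪ T={G} → {A,G} (+1)
site 2, node JNT: JT={A,G} ∪ N={C} → {A,C,G} (+1)
site 2, node EJNRTX: ERX={A,C,T} ∩ JNT={A,C,G} → {A,C} (+0)
site 3, node RX: R={A} ∪ X={C} → {A,C} (+1)
site 3, node ERX: E={T} ∪ RX={A,C} → {A,C,T} (+1)
site 3, node JT: J={A} ∩ T={A} → {A} (+0)
site 3, node JNT: JT={A} ∩ N={A} → {A} (+0)
site 3, node EJNRTX: ERX={A,C,T} ∩ JNT={A} → {A} (+0)
per-site changes: [3, 3, 4, 2]; total = 12

12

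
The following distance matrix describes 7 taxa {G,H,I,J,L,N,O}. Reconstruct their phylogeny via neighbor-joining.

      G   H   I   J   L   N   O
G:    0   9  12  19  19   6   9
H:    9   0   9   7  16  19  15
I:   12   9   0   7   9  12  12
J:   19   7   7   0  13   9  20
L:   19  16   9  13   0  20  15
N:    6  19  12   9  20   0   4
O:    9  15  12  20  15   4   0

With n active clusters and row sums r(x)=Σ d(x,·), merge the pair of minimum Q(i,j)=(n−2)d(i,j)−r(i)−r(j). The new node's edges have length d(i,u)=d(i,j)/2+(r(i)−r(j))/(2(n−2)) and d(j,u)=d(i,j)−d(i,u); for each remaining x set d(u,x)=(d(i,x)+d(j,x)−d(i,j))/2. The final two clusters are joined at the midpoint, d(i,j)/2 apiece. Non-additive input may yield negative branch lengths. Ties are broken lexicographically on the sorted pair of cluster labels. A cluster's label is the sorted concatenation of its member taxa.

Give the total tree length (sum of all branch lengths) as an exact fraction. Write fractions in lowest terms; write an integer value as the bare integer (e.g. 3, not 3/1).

275/8

step 1: merge (N,O) at d=4, Q=-125; branch lengths N→3/2, O→5/2; new cluster NO
  updated: d(G,NO)=11/2, d(H,NO)=15, d(I,NO)=10, d(J,NO)=25/2, d(L,NO)=31/2
step 2: merge (G,NO) at d=11/2, Q=-101; branch lengths G→7/2, NO→2; new cluster GNO
  updated: d(GNO,H)=37/4, d(GNO,I)=33/4, d(GNO,J)=13, d(GNO,L)=29/2
step 3: merge (H,J) at d=7, Q=-241/4; branch lengths H→89/24, J→79/24; new cluster HJ
  updated: d(GNO,HJ)=61/8, d(HJ,I)=9/2, d(HJ,L)=11
step 4: merge (GNO,HJ) at d=61/8, Q=-153/4; branch lengths GNO→45/8, HJ→2; new cluster GHJNO
  updated: d(GHJNO,I)=41/16, d(GHJNO,L)=143/16
step 5: merge (GHJNO,I) at d=41/16, Q=-41/2; branch lengths GHJNO→5/4, I→21/16; new cluster GHIJNO
  updated: d(GHIJNO,L)=123/16
step 6: merge (GHIJNO,L) at d=123/16; branch lengths GHIJNO→123/32, L→123/32; new cluster GHIJLNO
final tree: ((((G:7/2,(N:3/2,O:5/2):2):45/8,(H:89/24,J:79/24):2):5/4,I:21/16):123/32,L:123/32)
total length: 275/8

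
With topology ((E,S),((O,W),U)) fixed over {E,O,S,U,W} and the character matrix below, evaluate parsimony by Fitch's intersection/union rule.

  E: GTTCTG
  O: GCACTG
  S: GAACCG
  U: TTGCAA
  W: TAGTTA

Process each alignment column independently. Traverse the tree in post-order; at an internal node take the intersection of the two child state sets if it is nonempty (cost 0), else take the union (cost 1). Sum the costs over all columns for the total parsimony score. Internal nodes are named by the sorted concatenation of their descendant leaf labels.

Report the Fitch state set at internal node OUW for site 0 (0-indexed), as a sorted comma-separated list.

T

site 0, node ES: E={G} ∩ S={G} → {G} (+0)
site 0, node OW: O={G} ∪ W={T} → {G,T} (+1)
site 0, node OUW: OW={G,T} ∩ U={T} → {T} (+0)
site 0, node EOSUW: ES={G} ∪ OUW={T} → {G,T} (+1)
site 1, node ES: E={T} ∪ S={A} → {A,T} (+1)
site 1, node OW: O={C} ∪ W={A} → {A,C} (+1)
site 1, node OUW: OW={A,C} ∪ U={T} → {A,C,T} (+1)
site 1, node EOSUW: ES={A,T} ∩ OUW={A,C,T} → {A,T} (+0)
site 2, node ES: E={T} ∪ S={A} → {A,T} (+1)
site 2, node OW: O={A} ∪ W={G} → {A,G} (+1)
site 2, node OUW: OW={A,G} ∩ U={G} → {G} (+0)
site 2, node EOSUW: ES={A,T} ∪ OUW={G} → {A,G,T} (+1)
site 3, node ES: E={C} ∩ S={C} → {C} (+0)
site 3, node OW: O={C} ∪ W={T} → {C,T} (+1)
site 3, node OUW: OW={C,T} ∩ U={C} → {C} (+0)
site 3, node EOSUW: ES={C} ∩ OUW={C} → {C} (+0)
site 4, node ES: E={T} ∪ S={C} → {C,T} (+1)
site 4, node OW: O={T} ∩ W={T} → {T} (+0)
site 4, node OUW: OW={T} ∪ U={A} → {A,T} (+1)
site 4, node EOSUW: ES={C,T} ∩ OUW={A,T} → {T} (+0)
site 5, node ES: E={G} ∩ S={G} → {G} (+0)
site 5, node OW: O={G} ∪ W={A} → {A,G} (+1)
site 5, node OUW: OW={A,G} ∩ U={A} → {A} (+0)
site 5, node EOSUW: ES={G} ∪ OUW={A} → {A,G} (+1)
per-site changes: [2, 3, 3, 1, 2, 2]; total = 13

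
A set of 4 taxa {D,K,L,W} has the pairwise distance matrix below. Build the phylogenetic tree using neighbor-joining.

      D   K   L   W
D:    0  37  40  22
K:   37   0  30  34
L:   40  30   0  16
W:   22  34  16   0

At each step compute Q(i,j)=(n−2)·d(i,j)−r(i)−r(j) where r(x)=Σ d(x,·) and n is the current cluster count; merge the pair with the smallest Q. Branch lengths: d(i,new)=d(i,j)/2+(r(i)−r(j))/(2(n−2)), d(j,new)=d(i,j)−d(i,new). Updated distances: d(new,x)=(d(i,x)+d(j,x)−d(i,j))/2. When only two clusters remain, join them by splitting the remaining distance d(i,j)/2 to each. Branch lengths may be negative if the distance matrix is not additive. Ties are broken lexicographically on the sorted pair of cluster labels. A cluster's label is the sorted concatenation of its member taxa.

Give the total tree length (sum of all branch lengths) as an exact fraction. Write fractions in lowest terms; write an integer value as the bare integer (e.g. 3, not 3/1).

iteration 1: select D,W (d=22, Q=-127); attach at lengths (71/4, 17/4); label the merged cluster DW
  updated: d(DW,K)=49/2, d(DW,L)=17
iteration 2: select DW,K (d=49/2, Q=-143/2); attach at lengths (23/4, 75/4); label the merged cluster DKW
  updated: d(DKW,L)=45/4
iteration 3: select DKW,L (d=45/4); attach at lengths (45/8, 45/8); label the merged cluster DKLW
final tree: (((D:71/4,W:17/4):23/4,K:75/4):45/8,L:45/8)
total length: 231/4

231/4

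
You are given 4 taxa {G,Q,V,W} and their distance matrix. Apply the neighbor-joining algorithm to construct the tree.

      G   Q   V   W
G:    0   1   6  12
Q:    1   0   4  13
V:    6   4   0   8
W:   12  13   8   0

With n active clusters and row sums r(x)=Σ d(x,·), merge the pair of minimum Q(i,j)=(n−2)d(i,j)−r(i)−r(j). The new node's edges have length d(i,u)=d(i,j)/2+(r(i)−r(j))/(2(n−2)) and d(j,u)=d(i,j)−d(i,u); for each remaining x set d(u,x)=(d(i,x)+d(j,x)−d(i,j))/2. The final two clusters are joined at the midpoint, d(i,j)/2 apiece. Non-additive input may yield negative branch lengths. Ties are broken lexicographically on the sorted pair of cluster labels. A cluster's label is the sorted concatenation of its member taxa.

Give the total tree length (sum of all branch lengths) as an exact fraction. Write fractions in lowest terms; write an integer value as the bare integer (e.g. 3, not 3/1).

53/4

1. join G+Q (d=1, Q=-35) ⇒ GQ; edges |G|=3/4, |Q|=1/4
  updated: d(GQ,V)=9/2, d(GQ,W)=12
2. join GQ+V (d=9/2, Q=-49/2) ⇒ GQV; edges |GQ|=17/4, |V|=1/4
  updated: d(GQV,W)=31/4
3. join GQV+W (d=31/4) ⇒ GQVW; edges |GQV|=31/8, |W|=31/8
final tree: (((G:3/4,Q:1/4):17/4,V:1/4):31/8,W:31/8)
total length: 53/4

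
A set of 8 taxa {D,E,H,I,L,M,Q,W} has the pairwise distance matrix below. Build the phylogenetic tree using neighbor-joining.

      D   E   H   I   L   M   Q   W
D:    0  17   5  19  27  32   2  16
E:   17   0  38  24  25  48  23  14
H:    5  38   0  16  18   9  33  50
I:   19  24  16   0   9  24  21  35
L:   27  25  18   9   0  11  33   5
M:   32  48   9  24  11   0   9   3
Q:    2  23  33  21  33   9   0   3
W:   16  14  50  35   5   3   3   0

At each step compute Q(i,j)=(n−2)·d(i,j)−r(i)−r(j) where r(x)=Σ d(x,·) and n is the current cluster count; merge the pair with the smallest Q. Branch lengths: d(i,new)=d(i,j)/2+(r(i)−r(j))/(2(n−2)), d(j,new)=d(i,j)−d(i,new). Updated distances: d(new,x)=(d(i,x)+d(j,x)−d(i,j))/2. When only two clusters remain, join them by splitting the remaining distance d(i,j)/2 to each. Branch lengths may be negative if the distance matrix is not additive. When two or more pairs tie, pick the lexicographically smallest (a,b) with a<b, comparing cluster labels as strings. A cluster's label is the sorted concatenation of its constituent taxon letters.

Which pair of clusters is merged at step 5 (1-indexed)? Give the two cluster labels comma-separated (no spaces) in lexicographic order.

1. join D+H (d=5, Q=-257) ⇒ DH; edges |D|=-7/4, |H|=27/4
  updated: d(DH,E)=25, d(DH,I)=15, d(DH,L)=20, d(DH,M)=18, d(DH,Q)=15, d(DH,W)=61/2
2. join M+W (d=3, Q=-377/2) ⇒ MW; edges |M|=15/4, |W|=-3/4
  updated: d(DH,MW)=91/4, d(E,MW)=59/2, d(I,MW)=28, d(L,MW)=13/2, d(MW,Q)=9/2
3. join MW+Q (d=9/2, Q=-679/4) ⇒ MQW; edges |MW|=51/32, |Q|=93/32
  updated: d(DH,MQW)=133/8, d(E,MQW)=24, d(I,MQW)=89/4, d(L,MQW)=35/2
4. join I+L (d=9, Q=-459/4) ⇒ IL; edges |I|=103/24, |L|=113/24
  updated: d(DH,IL)=13, d(E,IL)=20, d(IL,MQW)=123/8
5. join DH+MQW (d=133/8, Q=-619/8) ⇒ DHMQW; edges |DH|=255/32, |MQW|=277/32
  updated: d(DHMQW,E)=259/16, d(DHMQW,IL)=47/8
6. join DHMQW+E (d=259/16, Q=-673/16) ⇒ DEHMQW; edges |DHMQW|=33/32, |E|=485/32
  updated: d(DEHMQW,IL)=155/32
7. join DEHMQW+IL (d=155/32) ⇒ DEHILMQW; edges |DEHMQW|=155/64, |IL|=155/64
final tree: ((((D:-7/4,H:27/4):255/32,((M:15/4,W:-3/4):51/32,Q:93/32):277/32):33/32,E:485/32):155/64,(I:103/24,L:113/24):155/64)
total length: 1893/32

DH,MQW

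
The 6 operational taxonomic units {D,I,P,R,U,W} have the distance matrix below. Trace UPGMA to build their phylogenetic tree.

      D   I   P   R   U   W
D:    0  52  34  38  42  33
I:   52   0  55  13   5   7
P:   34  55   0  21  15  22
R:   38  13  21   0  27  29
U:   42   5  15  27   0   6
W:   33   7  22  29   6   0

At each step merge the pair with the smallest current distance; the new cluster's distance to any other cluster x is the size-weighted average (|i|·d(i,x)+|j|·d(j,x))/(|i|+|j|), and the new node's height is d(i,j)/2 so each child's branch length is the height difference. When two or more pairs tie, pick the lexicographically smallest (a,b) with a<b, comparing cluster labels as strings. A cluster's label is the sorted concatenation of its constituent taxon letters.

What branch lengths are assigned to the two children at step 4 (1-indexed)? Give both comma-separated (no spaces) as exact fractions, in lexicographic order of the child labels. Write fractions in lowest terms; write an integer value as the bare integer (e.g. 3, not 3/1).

61/6,35/12

iteration 1: select I,U (d=5); attach at lengths (5/2, 5/2); label the merged cluster IU
  updated: d(D,IU)=47, d(IU,P)=35, d(IU,R)=20, d(IU,W)=13/2
iteration 2: select IU,W (d=13/2); attach at lengths (3/4, 13/4); label the merged cluster IUW
  updated: d(D,IUW)=127/3, d(IUW,P)=92/3, d(IUW,R)=23
iteration 3: select P,R (d=21); attach at lengths (21/2, 21/2); label the merged cluster PR
  updated: d(D,PR)=36, d(IUW,PR)=161/6
iteration 4: select IUW,PR (d=161/6); attach at lengths (61/6, 35/12); label the merged cluster IPRUW
  updated: d(D,IPRUW)=199/5
iteration 5: select D,IPRUW (d=199/5); attach at lengths (199/10, 389/60); label the merged cluster DIPRUW
final tree: (D:199/10,(((I:5/2,U:5/2):3/4,W:13/4):61/6,(P:21/2,R:21/2):35/12):389/60)
total length: 1042/15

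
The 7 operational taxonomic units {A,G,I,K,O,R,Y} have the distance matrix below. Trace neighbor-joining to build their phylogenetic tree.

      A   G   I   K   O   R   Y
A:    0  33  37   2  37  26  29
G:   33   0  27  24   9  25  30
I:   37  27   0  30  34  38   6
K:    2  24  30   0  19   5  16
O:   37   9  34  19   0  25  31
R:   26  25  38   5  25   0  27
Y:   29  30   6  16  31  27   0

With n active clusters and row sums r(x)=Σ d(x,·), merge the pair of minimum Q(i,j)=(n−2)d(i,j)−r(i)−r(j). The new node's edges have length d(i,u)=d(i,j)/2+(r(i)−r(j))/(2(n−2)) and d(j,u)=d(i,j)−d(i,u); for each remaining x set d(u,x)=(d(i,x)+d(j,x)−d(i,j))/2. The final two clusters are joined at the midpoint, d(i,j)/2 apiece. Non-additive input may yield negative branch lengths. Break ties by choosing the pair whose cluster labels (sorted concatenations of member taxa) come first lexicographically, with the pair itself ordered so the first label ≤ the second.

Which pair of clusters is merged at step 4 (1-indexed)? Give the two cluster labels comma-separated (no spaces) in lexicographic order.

AK,R

step 1: merge (I,Y) at d=6, Q=-281; branch lengths I→63/10, Y→-3/10; new cluster IY
  updated: d(A,IY)=30, d(G,IY)=51/2, d(IY,K)=20, d(IY,O)=59/2, d(IY,R)=59/2
step 2: merge (G,O) at d=9, Q=-200; branch lengths G→33/8, O→39/8; new cluster GO
  updated: d(A,GO)=61/2, d(GO,IY)=23, d(GO,K)=17, d(GO,R)=41/2
step 3: merge (A,K) at d=2, Q=-253/2; branch lengths A→101/12, K→-77/12; new cluster AK
  updated: d(AK,GO)=91/4, d(AK,IY)=24, d(AK,R)=29/2
step 4: merge (AK,R) at d=29/2, Q=-387/4; branch lengths AK→103/16, R→129/16; new cluster AKR
  updated: d(AKR,GO)=115/8, d(AKR,IY)=39/2
step 5: merge (AKR,GO) at d=115/8, Q=-455/8; branch lengths AKR→87/16, GO→143/16; new cluster AGKOR
  updated: d(AGKOR,IY)=225/16
step 6: merge (AGKOR,IY) at d=225/16; branch lengths AGKOR→225/32, IY→225/32; new cluster AGIKORY
final tree: ((((A:101/12,K:-77/12):103/16,R:129/16):87/16,(G:33/8,O:39/8):143/16):225/32,(I:63/10,Y:-3/10):225/32)
total length: 959/16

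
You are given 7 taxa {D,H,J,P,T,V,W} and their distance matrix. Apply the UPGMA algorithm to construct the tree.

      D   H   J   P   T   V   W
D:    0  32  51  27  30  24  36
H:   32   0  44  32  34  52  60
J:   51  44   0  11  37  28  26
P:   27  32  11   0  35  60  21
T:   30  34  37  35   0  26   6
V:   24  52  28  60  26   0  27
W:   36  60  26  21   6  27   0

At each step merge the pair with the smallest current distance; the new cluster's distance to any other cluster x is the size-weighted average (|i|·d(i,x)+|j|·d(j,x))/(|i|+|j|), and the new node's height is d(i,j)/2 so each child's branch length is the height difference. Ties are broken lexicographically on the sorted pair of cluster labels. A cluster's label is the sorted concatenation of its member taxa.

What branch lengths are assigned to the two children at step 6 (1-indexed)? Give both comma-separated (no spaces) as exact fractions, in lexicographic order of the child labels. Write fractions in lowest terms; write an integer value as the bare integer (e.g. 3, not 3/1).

iteration 1: select T,W (d=6); attach at lengths (3, 3); label the merged cluster TW
  updated: d(D,TW)=33, d(H,TW)=47, d(J,TW)=63/2, d(P,TW)=28, d(TW,V)=53/2
iteration 2: select J,P (d=11); attach at lengths (11/2, 11/2); label the merged cluster JP
  updated: d(D,JP)=39, d(H,JP)=38, d(JP,TW)=119/4, d(JP,V)=44
iteration 3: select D,V (d=24); attach at lengths (12, 12); label the merged cluster DV
  updated: d(DV,H)=42, d(DV,JP)=83/2, d(DV,TW)=119/4
iteration 4: select DV,TW (d=119/4); attach at lengths (23/8, 95/8); label the merged cluster DTVW
  updated: d(DTVW,H)=89/2, d(DTVW,JP)=285/8
iteration 5: select DTVW,JP (d=285/8); attach at lengths (47/16, 197/16); label the merged cluster DJPTVW
  updated: d(DJPTVW,H)=127/3
iteration 6: select DJPTVW,H (d=127/3); attach at lengths (161/48, 127/6); label the merged cluster DHJPTVW
final tree: ((((D:12,V:12):23/8,(T:3,W:3):95/8):47/16,(J:11/2,P:11/2):197/16):161/48,H:127/6)
total length: 4585/48

161/48,127/6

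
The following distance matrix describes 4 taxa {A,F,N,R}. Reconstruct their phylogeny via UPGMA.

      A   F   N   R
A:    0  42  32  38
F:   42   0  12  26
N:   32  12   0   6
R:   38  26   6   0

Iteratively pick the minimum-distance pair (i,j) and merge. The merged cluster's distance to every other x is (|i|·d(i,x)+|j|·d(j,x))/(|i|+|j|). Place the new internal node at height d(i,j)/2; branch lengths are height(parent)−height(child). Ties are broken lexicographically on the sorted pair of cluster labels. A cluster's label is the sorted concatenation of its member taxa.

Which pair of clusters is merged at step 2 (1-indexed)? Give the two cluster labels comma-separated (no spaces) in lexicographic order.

iteration 1: select N,R (d=6); attach at lengths (3, 3); label the merged cluster NR
  updated: d(A,NR)=35, d(F,NR)=19
iteration 2: select F,NR (d=19); attach at lengths (19/2, 13/2); label the merged cluster FNR
  updated: d(A,FNR)=112/3
iteration 3: select A,FNR (d=112/3); attach at lengths (56/3, 55/6); label the merged cluster AFNR
final tree: (A:56/3,(F:19/2,(N:3,R:3):13/2):55/6)
total length: 299/6

F,NR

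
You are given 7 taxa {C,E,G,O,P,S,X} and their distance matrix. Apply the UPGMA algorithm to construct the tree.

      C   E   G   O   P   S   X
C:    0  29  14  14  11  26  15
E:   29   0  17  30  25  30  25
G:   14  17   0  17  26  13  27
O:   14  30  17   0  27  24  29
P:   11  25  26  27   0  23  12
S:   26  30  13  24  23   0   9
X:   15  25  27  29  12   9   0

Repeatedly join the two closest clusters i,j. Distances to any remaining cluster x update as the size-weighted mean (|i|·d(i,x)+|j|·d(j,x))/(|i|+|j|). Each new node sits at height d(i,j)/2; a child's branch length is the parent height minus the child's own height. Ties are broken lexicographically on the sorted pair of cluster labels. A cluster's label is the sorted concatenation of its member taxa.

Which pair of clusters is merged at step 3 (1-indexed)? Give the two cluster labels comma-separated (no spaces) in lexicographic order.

1. join S+X (d=9) ⇒ SX; edges |S|=9/2, |X|=9/2
  updated: d(C,SX)=41/2, d(E,SX)=55/2, d(G,SX)=20, d(O,SX)=53/2, d(P,SX)=35/2
2. join C+P (d=11) ⇒ CP; edges |C|=11/2, |P|=11/2
  updated: d(CP,E)=27, d(CP,G)=20, d(CP,O)=41/2, d(CP,SX)=19
3. join E+G (d=17) ⇒ EG; edges |E|=17/2, |G|=17/2
  updated: d(CP,EG)=47/2, d(EG,O)=47/2, d(EG,SX)=95/4
4. join CP+SX (d=19) ⇒ CPSX; edges |CP|=4, |SX|=5
  updated: d(CPSX,EG)=189/8, d(CPSX,O)=47/2
5. join CPSX+O (d=47/2) ⇒ COPSX; edges |CPSX|=9/4, |O|=47/4
  updated: d(COPSX,EG)=118/5
6. join COPSX+EG (d=118/5) ⇒ CEGOPSX; edges |COPSX|=1/20, |EG|=33/10
final tree: ((((C:11/2,P:11/2):4,(S:9/2,X:9/2):5):9/4,O:47/4):1/20,(E:17/2,G:17/2):33/10)
total length: 1267/20

E,G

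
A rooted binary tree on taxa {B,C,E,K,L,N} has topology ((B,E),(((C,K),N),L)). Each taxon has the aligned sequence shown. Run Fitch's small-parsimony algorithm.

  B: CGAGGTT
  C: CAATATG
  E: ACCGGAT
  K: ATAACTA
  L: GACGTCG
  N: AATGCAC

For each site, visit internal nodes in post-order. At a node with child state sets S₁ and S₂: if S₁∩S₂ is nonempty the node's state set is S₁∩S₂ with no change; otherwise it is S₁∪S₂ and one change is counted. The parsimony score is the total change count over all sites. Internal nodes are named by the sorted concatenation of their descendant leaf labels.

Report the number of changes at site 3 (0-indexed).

site 0, node BE: B={C} ∪ E={A} → {A,C} (+1)
site 0, node CK: C={C} ∪ K={A} → {A,C} (+1)
site 0, node CKN: CK={A,C} ∩ N={A} → {A} (+0)
site 0, node CKLN: CKN={A} ∪ L={G} → {A,G} (+1)
site 0, node BCEKLN: BE={A,C} ∩ CKLN={A,G} → {A} (+0)
site 1, node BE: B={G} ∪ E={C} → {C,G} (+1)
site 1, node CK: C={A} ∪ K={T} → {A,T} (+1)
site 1, node CKN: CK={A,T} ∩ N={A} → {A} (+0)
site 1, node CKLN: CKN={A} ∩ L={A} → {A} (+0)
site 1, node BCEKLN: BE={C,G} ∪ CKLN={A} → {A,C,G} (+1)
site 2, node BE: B={A} ∪ E={C} → {A,C} (+1)
site 2, node CK: C={A} ∩ K={A} → {A} (+0)
site 2, node CKN: CK={A} ∪ N={T} → {A,T} (+1)
site 2, node CKLN: CKN={A,T} ∪ L={C} → {A,C,T} (+1)
site 2, node BCEKLN: BE={A,C} ∩ CKLN={A,C,T} → {A,C} (+0)
site 3, node BE: B={G} ∩ E={G} → {G} (+0)
site 3, node CK: C={T} ∪ K={A} → {A,T} (+1)
site 3, node CKN: CK={A,T} ∪ N={G} → {A,G,T} (+1)
site 3, node CKLN: CKN={A,G,T} ∩ L={G} → {G} (+0)
site 3, node BCEKLN: BE={G} ∩ CKLN={G} → {G} (+0)
site 4, node BE: B={G} ∩ E={G} → {G} (+0)
site 4, node CK: C={A} ∪ K={C} → {A,C} (+1)
site 4, node CKN: CK={A,C} ∩ N={C} → {C} (+0)
site 4, node CKLN: CKN={C} ∪ L={T} → {C,T} (+1)
site 4, node BCEKLN: BE={G} ∪ CKLN={C,T} → {C,G,T} (+1)
site 5, node BE: B={T} ∪ E={A} → {A,T} (+1)
site 5, node CK: C={T} ∩ K={T} → {T} (+0)
site 5, node CKN: CK={T} ∪ N={A} → {A,T} (+1)
site 5, node CKLN: CKN={A,T} ∪ L={C} → {A,C,T} (+1)
site 5, node BCEKLN: BE={A,T} ∩ CKLN={A,C,T} → {A,T} (+0)
site 6, node BE: B={T} ∩ E={T} → {T} (+0)
site 6, node CK: C={G} ∪ K={A} → {A,G} (+1)
site 6, node CKN: CK={A,G} ∪ N={C} → {A,C,G} (+1)
site 6, node CKLN: CKN={A,C,G} ∩ L={G} → {G} (+0)
site 6, node BCEKLN: BE={T} ∪ CKLN={G} → {G,T} (+1)
per-site changes: [3, 3, 3, 2, 3, 3, 3]; total = 20

2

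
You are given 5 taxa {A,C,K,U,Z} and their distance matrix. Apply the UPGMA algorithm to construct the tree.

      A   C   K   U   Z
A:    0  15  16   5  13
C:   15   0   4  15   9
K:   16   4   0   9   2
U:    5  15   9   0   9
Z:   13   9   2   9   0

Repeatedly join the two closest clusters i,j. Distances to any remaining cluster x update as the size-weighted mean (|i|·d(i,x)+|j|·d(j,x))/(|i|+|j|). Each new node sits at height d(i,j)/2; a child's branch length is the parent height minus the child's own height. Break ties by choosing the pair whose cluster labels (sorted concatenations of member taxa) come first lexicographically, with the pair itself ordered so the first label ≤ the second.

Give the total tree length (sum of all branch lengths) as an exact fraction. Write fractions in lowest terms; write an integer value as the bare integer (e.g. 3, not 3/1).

235/12

step 1: merge (K,Z) at d=2; branch lengths K→1, Z→1; new cluster KZ
  updated: d(A,KZ)=29/2, d(C,KZ)=13/2, d(KZ,U)=9
step 2: merge (A,U) at d=5; branch lengths A→5/2, U→5/2; new cluster AU
  updated: d(AU,C)=15, d(AU,KZ)=47/4
step 3: merge (C,KZ) at d=13/2; branch lengths C→13/4, KZ→9/4; new cluster CKZ
  updated: d(AU,CKZ)=77/6
step 4: merge (AU,CKZ) at d=77/6; branch lengths AU→47/12, CKZ→19/6; new cluster ACKUZ
final tree: ((A:5/2,U:5/2):47/12,(C:13/4,(K:1,Z:1):9/4):19/6)
total length: 235/12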